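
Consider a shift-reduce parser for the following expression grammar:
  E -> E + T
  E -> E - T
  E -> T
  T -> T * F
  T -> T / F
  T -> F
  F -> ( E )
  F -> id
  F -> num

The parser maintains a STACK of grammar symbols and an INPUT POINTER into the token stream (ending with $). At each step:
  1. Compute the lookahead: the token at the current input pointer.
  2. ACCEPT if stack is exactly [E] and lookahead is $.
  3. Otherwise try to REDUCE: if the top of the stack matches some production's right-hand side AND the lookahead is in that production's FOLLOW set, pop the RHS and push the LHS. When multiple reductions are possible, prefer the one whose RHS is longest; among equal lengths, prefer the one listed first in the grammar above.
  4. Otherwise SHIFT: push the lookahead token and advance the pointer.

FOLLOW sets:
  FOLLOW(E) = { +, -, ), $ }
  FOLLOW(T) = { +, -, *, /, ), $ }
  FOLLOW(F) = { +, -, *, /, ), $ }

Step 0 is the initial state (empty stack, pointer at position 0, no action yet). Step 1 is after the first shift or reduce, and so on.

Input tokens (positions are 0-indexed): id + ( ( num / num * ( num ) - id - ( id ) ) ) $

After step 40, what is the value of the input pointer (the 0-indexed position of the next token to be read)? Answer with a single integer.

Answer: 18

Derivation:
Step 1: shift id. Stack=[id] ptr=1 lookahead=+ remaining=[+ ( ( num / num * ( num ) - id - ( id ) ) ) $]
Step 2: reduce F->id. Stack=[F] ptr=1 lookahead=+ remaining=[+ ( ( num / num * ( num ) - id - ( id ) ) ) $]
Step 3: reduce T->F. Stack=[T] ptr=1 lookahead=+ remaining=[+ ( ( num / num * ( num ) - id - ( id ) ) ) $]
Step 4: reduce E->T. Stack=[E] ptr=1 lookahead=+ remaining=[+ ( ( num / num * ( num ) - id - ( id ) ) ) $]
Step 5: shift +. Stack=[E +] ptr=2 lookahead=( remaining=[( ( num / num * ( num ) - id - ( id ) ) ) $]
Step 6: shift (. Stack=[E + (] ptr=3 lookahead=( remaining=[( num / num * ( num ) - id - ( id ) ) ) $]
Step 7: shift (. Stack=[E + ( (] ptr=4 lookahead=num remaining=[num / num * ( num ) - id - ( id ) ) ) $]
Step 8: shift num. Stack=[E + ( ( num] ptr=5 lookahead=/ remaining=[/ num * ( num ) - id - ( id ) ) ) $]
Step 9: reduce F->num. Stack=[E + ( ( F] ptr=5 lookahead=/ remaining=[/ num * ( num ) - id - ( id ) ) ) $]
Step 10: reduce T->F. Stack=[E + ( ( T] ptr=5 lookahead=/ remaining=[/ num * ( num ) - id - ( id ) ) ) $]
Step 11: shift /. Stack=[E + ( ( T /] ptr=6 lookahead=num remaining=[num * ( num ) - id - ( id ) ) ) $]
Step 12: shift num. Stack=[E + ( ( T / num] ptr=7 lookahead=* remaining=[* ( num ) - id - ( id ) ) ) $]
Step 13: reduce F->num. Stack=[E + ( ( T / F] ptr=7 lookahead=* remaining=[* ( num ) - id - ( id ) ) ) $]
Step 14: reduce T->T / F. Stack=[E + ( ( T] ptr=7 lookahead=* remaining=[* ( num ) - id - ( id ) ) ) $]
Step 15: shift *. Stack=[E + ( ( T *] ptr=8 lookahead=( remaining=[( num ) - id - ( id ) ) ) $]
Step 16: shift (. Stack=[E + ( ( T * (] ptr=9 lookahead=num remaining=[num ) - id - ( id ) ) ) $]
Step 17: shift num. Stack=[E + ( ( T * ( num] ptr=10 lookahead=) remaining=[) - id - ( id ) ) ) $]
Step 18: reduce F->num. Stack=[E + ( ( T * ( F] ptr=10 lookahead=) remaining=[) - id - ( id ) ) ) $]
Step 19: reduce T->F. Stack=[E + ( ( T * ( T] ptr=10 lookahead=) remaining=[) - id - ( id ) ) ) $]
Step 20: reduce E->T. Stack=[E + ( ( T * ( E] ptr=10 lookahead=) remaining=[) - id - ( id ) ) ) $]
Step 21: shift ). Stack=[E + ( ( T * ( E )] ptr=11 lookahead=- remaining=[- id - ( id ) ) ) $]
Step 22: reduce F->( E ). Stack=[E + ( ( T * F] ptr=11 lookahead=- remaining=[- id - ( id ) ) ) $]
Step 23: reduce T->T * F. Stack=[E + ( ( T] ptr=11 lookahead=- remaining=[- id - ( id ) ) ) $]
Step 24: reduce E->T. Stack=[E + ( ( E] ptr=11 lookahead=- remaining=[- id - ( id ) ) ) $]
Step 25: shift -. Stack=[E + ( ( E -] ptr=12 lookahead=id remaining=[id - ( id ) ) ) $]
Step 26: shift id. Stack=[E + ( ( E - id] ptr=13 lookahead=- remaining=[- ( id ) ) ) $]
Step 27: reduce F->id. Stack=[E + ( ( E - F] ptr=13 lookahead=- remaining=[- ( id ) ) ) $]
Step 28: reduce T->F. Stack=[E + ( ( E - T] ptr=13 lookahead=- remaining=[- ( id ) ) ) $]
Step 29: reduce E->E - T. Stack=[E + ( ( E] ptr=13 lookahead=- remaining=[- ( id ) ) ) $]
Step 30: shift -. Stack=[E + ( ( E -] ptr=14 lookahead=( remaining=[( id ) ) ) $]
Step 31: shift (. Stack=[E + ( ( E - (] ptr=15 lookahead=id remaining=[id ) ) ) $]
Step 32: shift id. Stack=[E + ( ( E - ( id] ptr=16 lookahead=) remaining=[) ) ) $]
Step 33: reduce F->id. Stack=[E + ( ( E - ( F] ptr=16 lookahead=) remaining=[) ) ) $]
Step 34: reduce T->F. Stack=[E + ( ( E - ( T] ptr=16 lookahead=) remaining=[) ) ) $]
Step 35: reduce E->T. Stack=[E + ( ( E - ( E] ptr=16 lookahead=) remaining=[) ) ) $]
Step 36: shift ). Stack=[E + ( ( E - ( E )] ptr=17 lookahead=) remaining=[) ) $]
Step 37: reduce F->( E ). Stack=[E + ( ( E - F] ptr=17 lookahead=) remaining=[) ) $]
Step 38: reduce T->F. Stack=[E + ( ( E - T] ptr=17 lookahead=) remaining=[) ) $]
Step 39: reduce E->E - T. Stack=[E + ( ( E] ptr=17 lookahead=) remaining=[) ) $]
Step 40: shift ). Stack=[E + ( ( E )] ptr=18 lookahead=) remaining=[) $]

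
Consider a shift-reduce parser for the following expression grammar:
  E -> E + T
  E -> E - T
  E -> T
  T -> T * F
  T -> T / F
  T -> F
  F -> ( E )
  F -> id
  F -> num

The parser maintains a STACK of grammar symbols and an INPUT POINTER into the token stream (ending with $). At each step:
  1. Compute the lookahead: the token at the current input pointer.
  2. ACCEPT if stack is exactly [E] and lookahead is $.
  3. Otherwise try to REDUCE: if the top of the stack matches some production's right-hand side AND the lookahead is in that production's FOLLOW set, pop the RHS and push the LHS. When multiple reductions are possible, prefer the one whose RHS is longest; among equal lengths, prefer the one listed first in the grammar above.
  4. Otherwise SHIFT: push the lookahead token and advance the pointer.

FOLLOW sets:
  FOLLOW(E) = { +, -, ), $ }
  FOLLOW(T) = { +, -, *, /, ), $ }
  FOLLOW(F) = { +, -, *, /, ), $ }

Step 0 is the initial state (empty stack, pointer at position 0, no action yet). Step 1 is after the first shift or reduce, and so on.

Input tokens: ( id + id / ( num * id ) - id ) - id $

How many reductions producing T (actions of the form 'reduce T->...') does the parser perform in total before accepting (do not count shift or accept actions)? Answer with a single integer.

Step 1: shift (. Stack=[(] ptr=1 lookahead=id remaining=[id + id / ( num * id ) - id ) - id $]
Step 2: shift id. Stack=[( id] ptr=2 lookahead=+ remaining=[+ id / ( num * id ) - id ) - id $]
Step 3: reduce F->id. Stack=[( F] ptr=2 lookahead=+ remaining=[+ id / ( num * id ) - id ) - id $]
Step 4: reduce T->F. Stack=[( T] ptr=2 lookahead=+ remaining=[+ id / ( num * id ) - id ) - id $]
Step 5: reduce E->T. Stack=[( E] ptr=2 lookahead=+ remaining=[+ id / ( num * id ) - id ) - id $]
Step 6: shift +. Stack=[( E +] ptr=3 lookahead=id remaining=[id / ( num * id ) - id ) - id $]
Step 7: shift id. Stack=[( E + id] ptr=4 lookahead=/ remaining=[/ ( num * id ) - id ) - id $]
Step 8: reduce F->id. Stack=[( E + F] ptr=4 lookahead=/ remaining=[/ ( num * id ) - id ) - id $]
Step 9: reduce T->F. Stack=[( E + T] ptr=4 lookahead=/ remaining=[/ ( num * id ) - id ) - id $]
Step 10: shift /. Stack=[( E + T /] ptr=5 lookahead=( remaining=[( num * id ) - id ) - id $]
Step 11: shift (. Stack=[( E + T / (] ptr=6 lookahead=num remaining=[num * id ) - id ) - id $]
Step 12: shift num. Stack=[( E + T / ( num] ptr=7 lookahead=* remaining=[* id ) - id ) - id $]
Step 13: reduce F->num. Stack=[( E + T / ( F] ptr=7 lookahead=* remaining=[* id ) - id ) - id $]
Step 14: reduce T->F. Stack=[( E + T / ( T] ptr=7 lookahead=* remaining=[* id ) - id ) - id $]
Step 15: shift *. Stack=[( E + T / ( T *] ptr=8 lookahead=id remaining=[id ) - id ) - id $]
Step 16: shift id. Stack=[( E + T / ( T * id] ptr=9 lookahead=) remaining=[) - id ) - id $]
Step 17: reduce F->id. Stack=[( E + T / ( T * F] ptr=9 lookahead=) remaining=[) - id ) - id $]
Step 18: reduce T->T * F. Stack=[( E + T / ( T] ptr=9 lookahead=) remaining=[) - id ) - id $]
Step 19: reduce E->T. Stack=[( E + T / ( E] ptr=9 lookahead=) remaining=[) - id ) - id $]
Step 20: shift ). Stack=[( E + T / ( E )] ptr=10 lookahead=- remaining=[- id ) - id $]
Step 21: reduce F->( E ). Stack=[( E + T / F] ptr=10 lookahead=- remaining=[- id ) - id $]
Step 22: reduce T->T / F. Stack=[( E + T] ptr=10 lookahead=- remaining=[- id ) - id $]
Step 23: reduce E->E + T. Stack=[( E] ptr=10 lookahead=- remaining=[- id ) - id $]
Step 24: shift -. Stack=[( E -] ptr=11 lookahead=id remaining=[id ) - id $]
Step 25: shift id. Stack=[( E - id] ptr=12 lookahead=) remaining=[) - id $]
Step 26: reduce F->id. Stack=[( E - F] ptr=12 lookahead=) remaining=[) - id $]
Step 27: reduce T->F. Stack=[( E - T] ptr=12 lookahead=) remaining=[) - id $]
Step 28: reduce E->E - T. Stack=[( E] ptr=12 lookahead=) remaining=[) - id $]
Step 29: shift ). Stack=[( E )] ptr=13 lookahead=- remaining=[- id $]
Step 30: reduce F->( E ). Stack=[F] ptr=13 lookahead=- remaining=[- id $]
Step 31: reduce T->F. Stack=[T] ptr=13 lookahead=- remaining=[- id $]
Step 32: reduce E->T. Stack=[E] ptr=13 lookahead=- remaining=[- id $]
Step 33: shift -. Stack=[E -] ptr=14 lookahead=id remaining=[id $]
Step 34: shift id. Stack=[E - id] ptr=15 lookahead=$ remaining=[$]
Step 35: reduce F->id. Stack=[E - F] ptr=15 lookahead=$ remaining=[$]
Step 36: reduce T->F. Stack=[E - T] ptr=15 lookahead=$ remaining=[$]
Step 37: reduce E->E - T. Stack=[E] ptr=15 lookahead=$ remaining=[$]
Step 38: accept. Stack=[E] ptr=15 lookahead=$ remaining=[$]

Answer: 8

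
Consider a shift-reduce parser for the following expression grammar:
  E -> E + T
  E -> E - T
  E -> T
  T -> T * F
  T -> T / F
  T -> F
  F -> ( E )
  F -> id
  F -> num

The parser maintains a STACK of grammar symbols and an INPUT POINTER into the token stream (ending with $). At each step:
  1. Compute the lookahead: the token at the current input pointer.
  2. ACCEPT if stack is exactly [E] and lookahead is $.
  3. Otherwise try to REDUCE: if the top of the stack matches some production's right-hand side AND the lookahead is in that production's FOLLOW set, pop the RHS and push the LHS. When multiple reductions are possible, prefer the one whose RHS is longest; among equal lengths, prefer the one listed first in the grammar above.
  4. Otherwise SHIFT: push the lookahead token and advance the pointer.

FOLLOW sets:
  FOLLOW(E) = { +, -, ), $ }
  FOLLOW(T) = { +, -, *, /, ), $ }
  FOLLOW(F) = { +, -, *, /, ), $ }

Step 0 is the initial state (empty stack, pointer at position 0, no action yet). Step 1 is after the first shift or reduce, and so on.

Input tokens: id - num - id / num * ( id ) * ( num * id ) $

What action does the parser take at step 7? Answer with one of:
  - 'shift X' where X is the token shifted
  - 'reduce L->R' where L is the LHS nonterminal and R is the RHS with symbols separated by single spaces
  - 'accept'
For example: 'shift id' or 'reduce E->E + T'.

Step 1: shift id. Stack=[id] ptr=1 lookahead=- remaining=[- num - id / num * ( id ) * ( num * id ) $]
Step 2: reduce F->id. Stack=[F] ptr=1 lookahead=- remaining=[- num - id / num * ( id ) * ( num * id ) $]
Step 3: reduce T->F. Stack=[T] ptr=1 lookahead=- remaining=[- num - id / num * ( id ) * ( num * id ) $]
Step 4: reduce E->T. Stack=[E] ptr=1 lookahead=- remaining=[- num - id / num * ( id ) * ( num * id ) $]
Step 5: shift -. Stack=[E -] ptr=2 lookahead=num remaining=[num - id / num * ( id ) * ( num * id ) $]
Step 6: shift num. Stack=[E - num] ptr=3 lookahead=- remaining=[- id / num * ( id ) * ( num * id ) $]
Step 7: reduce F->num. Stack=[E - F] ptr=3 lookahead=- remaining=[- id / num * ( id ) * ( num * id ) $]

Answer: reduce F->num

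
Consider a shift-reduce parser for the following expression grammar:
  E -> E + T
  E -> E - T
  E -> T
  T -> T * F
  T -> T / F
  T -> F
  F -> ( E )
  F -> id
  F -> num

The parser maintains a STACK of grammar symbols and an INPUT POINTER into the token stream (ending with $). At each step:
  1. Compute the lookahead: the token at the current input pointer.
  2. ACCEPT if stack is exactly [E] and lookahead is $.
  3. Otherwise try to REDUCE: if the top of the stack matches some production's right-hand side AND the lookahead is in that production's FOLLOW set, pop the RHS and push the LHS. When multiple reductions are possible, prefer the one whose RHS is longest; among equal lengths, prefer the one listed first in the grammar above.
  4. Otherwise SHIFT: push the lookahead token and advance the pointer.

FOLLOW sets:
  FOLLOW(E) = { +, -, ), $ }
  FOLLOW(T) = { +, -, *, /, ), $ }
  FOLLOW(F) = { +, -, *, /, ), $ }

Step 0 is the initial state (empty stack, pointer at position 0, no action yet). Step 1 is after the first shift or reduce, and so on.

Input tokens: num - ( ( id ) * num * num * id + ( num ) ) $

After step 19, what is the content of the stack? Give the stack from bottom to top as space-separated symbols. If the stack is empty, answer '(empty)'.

Step 1: shift num. Stack=[num] ptr=1 lookahead=- remaining=[- ( ( id ) * num * num * id + ( num ) ) $]
Step 2: reduce F->num. Stack=[F] ptr=1 lookahead=- remaining=[- ( ( id ) * num * num * id + ( num ) ) $]
Step 3: reduce T->F. Stack=[T] ptr=1 lookahead=- remaining=[- ( ( id ) * num * num * id + ( num ) ) $]
Step 4: reduce E->T. Stack=[E] ptr=1 lookahead=- remaining=[- ( ( id ) * num * num * id + ( num ) ) $]
Step 5: shift -. Stack=[E -] ptr=2 lookahead=( remaining=[( ( id ) * num * num * id + ( num ) ) $]
Step 6: shift (. Stack=[E - (] ptr=3 lookahead=( remaining=[( id ) * num * num * id + ( num ) ) $]
Step 7: shift (. Stack=[E - ( (] ptr=4 lookahead=id remaining=[id ) * num * num * id + ( num ) ) $]
Step 8: shift id. Stack=[E - ( ( id] ptr=5 lookahead=) remaining=[) * num * num * id + ( num ) ) $]
Step 9: reduce F->id. Stack=[E - ( ( F] ptr=5 lookahead=) remaining=[) * num * num * id + ( num ) ) $]
Step 10: reduce T->F. Stack=[E - ( ( T] ptr=5 lookahead=) remaining=[) * num * num * id + ( num ) ) $]
Step 11: reduce E->T. Stack=[E - ( ( E] ptr=5 lookahead=) remaining=[) * num * num * id + ( num ) ) $]
Step 12: shift ). Stack=[E - ( ( E )] ptr=6 lookahead=* remaining=[* num * num * id + ( num ) ) $]
Step 13: reduce F->( E ). Stack=[E - ( F] ptr=6 lookahead=* remaining=[* num * num * id + ( num ) ) $]
Step 14: reduce T->F. Stack=[E - ( T] ptr=6 lookahead=* remaining=[* num * num * id + ( num ) ) $]
Step 15: shift *. Stack=[E - ( T *] ptr=7 lookahead=num remaining=[num * num * id + ( num ) ) $]
Step 16: shift num. Stack=[E - ( T * num] ptr=8 lookahead=* remaining=[* num * id + ( num ) ) $]
Step 17: reduce F->num. Stack=[E - ( T * F] ptr=8 lookahead=* remaining=[* num * id + ( num ) ) $]
Step 18: reduce T->T * F. Stack=[E - ( T] ptr=8 lookahead=* remaining=[* num * id + ( num ) ) $]
Step 19: shift *. Stack=[E - ( T *] ptr=9 lookahead=num remaining=[num * id + ( num ) ) $]

Answer: E - ( T *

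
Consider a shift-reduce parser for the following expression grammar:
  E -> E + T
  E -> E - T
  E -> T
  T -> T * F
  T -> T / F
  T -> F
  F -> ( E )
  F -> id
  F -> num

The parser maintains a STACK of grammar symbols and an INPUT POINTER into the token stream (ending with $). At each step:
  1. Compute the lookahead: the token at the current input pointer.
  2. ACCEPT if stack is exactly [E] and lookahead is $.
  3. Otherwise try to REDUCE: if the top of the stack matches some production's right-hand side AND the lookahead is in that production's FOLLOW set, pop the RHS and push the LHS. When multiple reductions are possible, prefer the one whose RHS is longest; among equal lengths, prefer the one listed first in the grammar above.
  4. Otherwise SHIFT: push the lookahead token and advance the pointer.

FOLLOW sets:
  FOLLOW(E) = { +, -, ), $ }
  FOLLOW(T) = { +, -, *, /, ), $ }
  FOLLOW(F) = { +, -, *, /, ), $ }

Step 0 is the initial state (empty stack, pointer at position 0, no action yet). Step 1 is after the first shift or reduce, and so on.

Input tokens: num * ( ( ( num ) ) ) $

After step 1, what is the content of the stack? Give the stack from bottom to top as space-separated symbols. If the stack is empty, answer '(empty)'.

Step 1: shift num. Stack=[num] ptr=1 lookahead=* remaining=[* ( ( ( num ) ) ) $]

Answer: num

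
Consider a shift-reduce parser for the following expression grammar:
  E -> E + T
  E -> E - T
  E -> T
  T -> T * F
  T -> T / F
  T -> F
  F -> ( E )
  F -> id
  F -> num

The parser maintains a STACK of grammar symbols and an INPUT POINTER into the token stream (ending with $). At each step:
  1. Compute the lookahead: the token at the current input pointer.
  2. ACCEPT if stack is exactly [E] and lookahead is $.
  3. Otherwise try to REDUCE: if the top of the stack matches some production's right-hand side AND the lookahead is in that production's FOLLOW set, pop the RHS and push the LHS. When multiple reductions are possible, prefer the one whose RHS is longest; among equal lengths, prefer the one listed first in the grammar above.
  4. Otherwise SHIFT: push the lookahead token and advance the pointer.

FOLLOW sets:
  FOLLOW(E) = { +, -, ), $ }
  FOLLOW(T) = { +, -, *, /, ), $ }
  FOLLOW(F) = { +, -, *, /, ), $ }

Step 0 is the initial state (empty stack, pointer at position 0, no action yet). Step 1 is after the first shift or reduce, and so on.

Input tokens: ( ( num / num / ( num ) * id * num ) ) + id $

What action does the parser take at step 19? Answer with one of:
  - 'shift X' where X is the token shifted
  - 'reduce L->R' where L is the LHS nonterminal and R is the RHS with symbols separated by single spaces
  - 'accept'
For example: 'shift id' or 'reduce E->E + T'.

Answer: shift *

Derivation:
Step 1: shift (. Stack=[(] ptr=1 lookahead=( remaining=[( num / num / ( num ) * id * num ) ) + id $]
Step 2: shift (. Stack=[( (] ptr=2 lookahead=num remaining=[num / num / ( num ) * id * num ) ) + id $]
Step 3: shift num. Stack=[( ( num] ptr=3 lookahead=/ remaining=[/ num / ( num ) * id * num ) ) + id $]
Step 4: reduce F->num. Stack=[( ( F] ptr=3 lookahead=/ remaining=[/ num / ( num ) * id * num ) ) + id $]
Step 5: reduce T->F. Stack=[( ( T] ptr=3 lookahead=/ remaining=[/ num / ( num ) * id * num ) ) + id $]
Step 6: shift /. Stack=[( ( T /] ptr=4 lookahead=num remaining=[num / ( num ) * id * num ) ) + id $]
Step 7: shift num. Stack=[( ( T / num] ptr=5 lookahead=/ remaining=[/ ( num ) * id * num ) ) + id $]
Step 8: reduce F->num. Stack=[( ( T / F] ptr=5 lookahead=/ remaining=[/ ( num ) * id * num ) ) + id $]
Step 9: reduce T->T / F. Stack=[( ( T] ptr=5 lookahead=/ remaining=[/ ( num ) * id * num ) ) + id $]
Step 10: shift /. Stack=[( ( T /] ptr=6 lookahead=( remaining=[( num ) * id * num ) ) + id $]
Step 11: shift (. Stack=[( ( T / (] ptr=7 lookahead=num remaining=[num ) * id * num ) ) + id $]
Step 12: shift num. Stack=[( ( T / ( num] ptr=8 lookahead=) remaining=[) * id * num ) ) + id $]
Step 13: reduce F->num. Stack=[( ( T / ( F] ptr=8 lookahead=) remaining=[) * id * num ) ) + id $]
Step 14: reduce T->F. Stack=[( ( T / ( T] ptr=8 lookahead=) remaining=[) * id * num ) ) + id $]
Step 15: reduce E->T. Stack=[( ( T / ( E] ptr=8 lookahead=) remaining=[) * id * num ) ) + id $]
Step 16: shift ). Stack=[( ( T / ( E )] ptr=9 lookahead=* remaining=[* id * num ) ) + id $]
Step 17: reduce F->( E ). Stack=[( ( T / F] ptr=9 lookahead=* remaining=[* id * num ) ) + id $]
Step 18: reduce T->T / F. Stack=[( ( T] ptr=9 lookahead=* remaining=[* id * num ) ) + id $]
Step 19: shift *. Stack=[( ( T *] ptr=10 lookahead=id remaining=[id * num ) ) + id $]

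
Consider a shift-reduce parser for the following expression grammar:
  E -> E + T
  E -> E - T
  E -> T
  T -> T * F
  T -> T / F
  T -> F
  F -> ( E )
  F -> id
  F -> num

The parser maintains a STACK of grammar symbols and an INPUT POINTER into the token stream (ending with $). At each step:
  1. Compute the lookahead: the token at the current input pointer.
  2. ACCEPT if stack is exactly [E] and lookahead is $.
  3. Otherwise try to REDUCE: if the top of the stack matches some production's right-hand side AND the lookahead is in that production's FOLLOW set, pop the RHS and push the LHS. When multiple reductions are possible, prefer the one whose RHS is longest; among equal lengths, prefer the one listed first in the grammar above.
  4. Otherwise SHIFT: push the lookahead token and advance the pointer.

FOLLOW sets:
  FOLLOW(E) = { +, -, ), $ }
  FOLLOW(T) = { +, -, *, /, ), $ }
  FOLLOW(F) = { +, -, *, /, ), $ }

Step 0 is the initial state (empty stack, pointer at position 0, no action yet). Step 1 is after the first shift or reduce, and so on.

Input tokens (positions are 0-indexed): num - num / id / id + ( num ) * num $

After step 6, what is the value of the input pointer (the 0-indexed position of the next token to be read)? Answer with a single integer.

Step 1: shift num. Stack=[num] ptr=1 lookahead=- remaining=[- num / id / id + ( num ) * num $]
Step 2: reduce F->num. Stack=[F] ptr=1 lookahead=- remaining=[- num / id / id + ( num ) * num $]
Step 3: reduce T->F. Stack=[T] ptr=1 lookahead=- remaining=[- num / id / id + ( num ) * num $]
Step 4: reduce E->T. Stack=[E] ptr=1 lookahead=- remaining=[- num / id / id + ( num ) * num $]
Step 5: shift -. Stack=[E -] ptr=2 lookahead=num remaining=[num / id / id + ( num ) * num $]
Step 6: shift num. Stack=[E - num] ptr=3 lookahead=/ remaining=[/ id / id + ( num ) * num $]

Answer: 3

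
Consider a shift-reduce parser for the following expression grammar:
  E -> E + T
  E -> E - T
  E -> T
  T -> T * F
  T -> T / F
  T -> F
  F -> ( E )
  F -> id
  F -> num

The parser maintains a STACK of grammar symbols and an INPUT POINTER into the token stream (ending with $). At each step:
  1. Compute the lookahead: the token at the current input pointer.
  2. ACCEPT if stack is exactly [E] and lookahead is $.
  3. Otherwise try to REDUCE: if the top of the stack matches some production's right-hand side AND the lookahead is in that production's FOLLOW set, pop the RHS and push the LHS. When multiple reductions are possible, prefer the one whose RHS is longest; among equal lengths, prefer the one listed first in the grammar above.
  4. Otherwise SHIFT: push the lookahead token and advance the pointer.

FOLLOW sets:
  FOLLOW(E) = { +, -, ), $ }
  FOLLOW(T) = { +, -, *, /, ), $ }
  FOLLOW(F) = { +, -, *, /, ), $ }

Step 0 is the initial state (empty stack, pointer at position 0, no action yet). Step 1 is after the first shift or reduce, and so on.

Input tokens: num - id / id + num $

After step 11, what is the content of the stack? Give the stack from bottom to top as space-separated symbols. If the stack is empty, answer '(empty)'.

Answer: E - T / F

Derivation:
Step 1: shift num. Stack=[num] ptr=1 lookahead=- remaining=[- id / id + num $]
Step 2: reduce F->num. Stack=[F] ptr=1 lookahead=- remaining=[- id / id + num $]
Step 3: reduce T->F. Stack=[T] ptr=1 lookahead=- remaining=[- id / id + num $]
Step 4: reduce E->T. Stack=[E] ptr=1 lookahead=- remaining=[- id / id + num $]
Step 5: shift -. Stack=[E -] ptr=2 lookahead=id remaining=[id / id + num $]
Step 6: shift id. Stack=[E - id] ptr=3 lookahead=/ remaining=[/ id + num $]
Step 7: reduce F->id. Stack=[E - F] ptr=3 lookahead=/ remaining=[/ id + num $]
Step 8: reduce T->F. Stack=[E - T] ptr=3 lookahead=/ remaining=[/ id + num $]
Step 9: shift /. Stack=[E - T /] ptr=4 lookahead=id remaining=[id + num $]
Step 10: shift id. Stack=[E - T / id] ptr=5 lookahead=+ remaining=[+ num $]
Step 11: reduce F->id. Stack=[E - T / F] ptr=5 lookahead=+ remaining=[+ num $]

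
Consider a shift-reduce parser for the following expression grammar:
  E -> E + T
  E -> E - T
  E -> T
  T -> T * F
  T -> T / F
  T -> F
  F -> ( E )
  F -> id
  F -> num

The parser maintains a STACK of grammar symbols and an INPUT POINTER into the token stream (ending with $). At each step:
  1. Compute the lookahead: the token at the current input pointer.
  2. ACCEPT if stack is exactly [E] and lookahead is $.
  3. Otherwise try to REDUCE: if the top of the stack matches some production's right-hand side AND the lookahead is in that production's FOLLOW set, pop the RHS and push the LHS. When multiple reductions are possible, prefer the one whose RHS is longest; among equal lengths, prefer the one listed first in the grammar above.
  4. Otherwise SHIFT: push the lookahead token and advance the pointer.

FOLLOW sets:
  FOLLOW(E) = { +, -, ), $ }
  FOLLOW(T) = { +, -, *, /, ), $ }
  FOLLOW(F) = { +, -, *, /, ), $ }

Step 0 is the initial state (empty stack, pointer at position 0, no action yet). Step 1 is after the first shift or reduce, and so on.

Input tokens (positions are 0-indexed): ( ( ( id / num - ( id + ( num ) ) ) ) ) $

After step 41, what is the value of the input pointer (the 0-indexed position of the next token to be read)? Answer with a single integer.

Answer: 17

Derivation:
Step 1: shift (. Stack=[(] ptr=1 lookahead=( remaining=[( ( id / num - ( id + ( num ) ) ) ) ) $]
Step 2: shift (. Stack=[( (] ptr=2 lookahead=( remaining=[( id / num - ( id + ( num ) ) ) ) ) $]
Step 3: shift (. Stack=[( ( (] ptr=3 lookahead=id remaining=[id / num - ( id + ( num ) ) ) ) ) $]
Step 4: shift id. Stack=[( ( ( id] ptr=4 lookahead=/ remaining=[/ num - ( id + ( num ) ) ) ) ) $]
Step 5: reduce F->id. Stack=[( ( ( F] ptr=4 lookahead=/ remaining=[/ num - ( id + ( num ) ) ) ) ) $]
Step 6: reduce T->F. Stack=[( ( ( T] ptr=4 lookahead=/ remaining=[/ num - ( id + ( num ) ) ) ) ) $]
Step 7: shift /. Stack=[( ( ( T /] ptr=5 lookahead=num remaining=[num - ( id + ( num ) ) ) ) ) $]
Step 8: shift num. Stack=[( ( ( T / num] ptr=6 lookahead=- remaining=[- ( id + ( num ) ) ) ) ) $]
Step 9: reduce F->num. Stack=[( ( ( T / F] ptr=6 lookahead=- remaining=[- ( id + ( num ) ) ) ) ) $]
Step 10: reduce T->T / F. Stack=[( ( ( T] ptr=6 lookahead=- remaining=[- ( id + ( num ) ) ) ) ) $]
Step 11: reduce E->T. Stack=[( ( ( E] ptr=6 lookahead=- remaining=[- ( id + ( num ) ) ) ) ) $]
Step 12: shift -. Stack=[( ( ( E -] ptr=7 lookahead=( remaining=[( id + ( num ) ) ) ) ) $]
Step 13: shift (. Stack=[( ( ( E - (] ptr=8 lookahead=id remaining=[id + ( num ) ) ) ) ) $]
Step 14: shift id. Stack=[( ( ( E - ( id] ptr=9 lookahead=+ remaining=[+ ( num ) ) ) ) ) $]
Step 15: reduce F->id. Stack=[( ( ( E - ( F] ptr=9 lookahead=+ remaining=[+ ( num ) ) ) ) ) $]
Step 16: reduce T->F. Stack=[( ( ( E - ( T] ptr=9 lookahead=+ remaining=[+ ( num ) ) ) ) ) $]
Step 17: reduce E->T. Stack=[( ( ( E - ( E] ptr=9 lookahead=+ remaining=[+ ( num ) ) ) ) ) $]
Step 18: shift +. Stack=[( ( ( E - ( E +] ptr=10 lookahead=( remaining=[( num ) ) ) ) ) $]
Step 19: shift (. Stack=[( ( ( E - ( E + (] ptr=11 lookahead=num remaining=[num ) ) ) ) ) $]
Step 20: shift num. Stack=[( ( ( E - ( E + ( num] ptr=12 lookahead=) remaining=[) ) ) ) ) $]
Step 21: reduce F->num. Stack=[( ( ( E - ( E + ( F] ptr=12 lookahead=) remaining=[) ) ) ) ) $]
Step 22: reduce T->F. Stack=[( ( ( E - ( E + ( T] ptr=12 lookahead=) remaining=[) ) ) ) ) $]
Step 23: reduce E->T. Stack=[( ( ( E - ( E + ( E] ptr=12 lookahead=) remaining=[) ) ) ) ) $]
Step 24: shift ). Stack=[( ( ( E - ( E + ( E )] ptr=13 lookahead=) remaining=[) ) ) ) $]
Step 25: reduce F->( E ). Stack=[( ( ( E - ( E + F] ptr=13 lookahead=) remaining=[) ) ) ) $]
Step 26: reduce T->F. Stack=[( ( ( E - ( E + T] ptr=13 lookahead=) remaining=[) ) ) ) $]
Step 27: reduce E->E + T. Stack=[( ( ( E - ( E] ptr=13 lookahead=) remaining=[) ) ) ) $]
Step 28: shift ). Stack=[( ( ( E - ( E )] ptr=14 lookahead=) remaining=[) ) ) $]
Step 29: reduce F->( E ). Stack=[( ( ( E - F] ptr=14 lookahead=) remaining=[) ) ) $]
Step 30: reduce T->F. Stack=[( ( ( E - T] ptr=14 lookahead=) remaining=[) ) ) $]
Step 31: reduce E->E - T. Stack=[( ( ( E] ptr=14 lookahead=) remaining=[) ) ) $]
Step 32: shift ). Stack=[( ( ( E )] ptr=15 lookahead=) remaining=[) ) $]
Step 33: reduce F->( E ). Stack=[( ( F] ptr=15 lookahead=) remaining=[) ) $]
Step 34: reduce T->F. Stack=[( ( T] ptr=15 lookahead=) remaining=[) ) $]
Step 35: reduce E->T. Stack=[( ( E] ptr=15 lookahead=) remaining=[) ) $]
Step 36: shift ). Stack=[( ( E )] ptr=16 lookahead=) remaining=[) $]
Step 37: reduce F->( E ). Stack=[( F] ptr=16 lookahead=) remaining=[) $]
Step 38: reduce T->F. Stack=[( T] ptr=16 lookahead=) remaining=[) $]
Step 39: reduce E->T. Stack=[( E] ptr=16 lookahead=) remaining=[) $]
Step 40: shift ). Stack=[( E )] ptr=17 lookahead=$ remaining=[$]
Step 41: reduce F->( E ). Stack=[F] ptr=17 lookahead=$ remaining=[$]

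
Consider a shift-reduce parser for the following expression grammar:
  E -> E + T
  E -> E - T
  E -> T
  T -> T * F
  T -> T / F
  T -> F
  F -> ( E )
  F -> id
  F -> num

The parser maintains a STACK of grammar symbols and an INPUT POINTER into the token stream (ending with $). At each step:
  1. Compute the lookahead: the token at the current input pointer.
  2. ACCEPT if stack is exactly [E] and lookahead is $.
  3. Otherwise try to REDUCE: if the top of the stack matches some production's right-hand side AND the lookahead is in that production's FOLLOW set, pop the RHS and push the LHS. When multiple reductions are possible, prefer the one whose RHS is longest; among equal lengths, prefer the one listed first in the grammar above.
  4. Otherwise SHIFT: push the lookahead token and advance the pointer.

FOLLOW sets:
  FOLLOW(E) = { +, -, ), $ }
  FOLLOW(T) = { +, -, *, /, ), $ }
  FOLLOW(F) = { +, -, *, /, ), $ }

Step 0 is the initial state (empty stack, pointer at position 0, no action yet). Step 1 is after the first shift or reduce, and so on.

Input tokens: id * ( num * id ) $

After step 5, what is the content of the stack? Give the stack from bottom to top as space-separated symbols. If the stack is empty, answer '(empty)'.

Step 1: shift id. Stack=[id] ptr=1 lookahead=* remaining=[* ( num * id ) $]
Step 2: reduce F->id. Stack=[F] ptr=1 lookahead=* remaining=[* ( num * id ) $]
Step 3: reduce T->F. Stack=[T] ptr=1 lookahead=* remaining=[* ( num * id ) $]
Step 4: shift *. Stack=[T *] ptr=2 lookahead=( remaining=[( num * id ) $]
Step 5: shift (. Stack=[T * (] ptr=3 lookahead=num remaining=[num * id ) $]

Answer: T * (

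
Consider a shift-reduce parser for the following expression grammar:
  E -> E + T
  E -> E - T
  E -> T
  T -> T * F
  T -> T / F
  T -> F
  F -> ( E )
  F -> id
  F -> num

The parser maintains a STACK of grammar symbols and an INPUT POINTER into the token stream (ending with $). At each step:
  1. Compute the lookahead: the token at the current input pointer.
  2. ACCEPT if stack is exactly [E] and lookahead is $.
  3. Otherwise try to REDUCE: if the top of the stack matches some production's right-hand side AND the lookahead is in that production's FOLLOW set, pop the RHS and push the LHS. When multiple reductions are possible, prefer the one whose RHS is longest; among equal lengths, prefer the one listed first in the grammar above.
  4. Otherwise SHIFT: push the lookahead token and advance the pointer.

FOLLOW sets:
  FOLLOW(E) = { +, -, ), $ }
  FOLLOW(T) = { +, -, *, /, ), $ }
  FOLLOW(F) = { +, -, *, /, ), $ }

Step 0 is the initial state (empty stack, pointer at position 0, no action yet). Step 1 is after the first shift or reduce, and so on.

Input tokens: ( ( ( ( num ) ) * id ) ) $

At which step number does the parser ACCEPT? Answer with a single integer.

Answer: 29

Derivation:
Step 1: shift (. Stack=[(] ptr=1 lookahead=( remaining=[( ( ( num ) ) * id ) ) $]
Step 2: shift (. Stack=[( (] ptr=2 lookahead=( remaining=[( ( num ) ) * id ) ) $]
Step 3: shift (. Stack=[( ( (] ptr=3 lookahead=( remaining=[( num ) ) * id ) ) $]
Step 4: shift (. Stack=[( ( ( (] ptr=4 lookahead=num remaining=[num ) ) * id ) ) $]
Step 5: shift num. Stack=[( ( ( ( num] ptr=5 lookahead=) remaining=[) ) * id ) ) $]
Step 6: reduce F->num. Stack=[( ( ( ( F] ptr=5 lookahead=) remaining=[) ) * id ) ) $]
Step 7: reduce T->F. Stack=[( ( ( ( T] ptr=5 lookahead=) remaining=[) ) * id ) ) $]
Step 8: reduce E->T. Stack=[( ( ( ( E] ptr=5 lookahead=) remaining=[) ) * id ) ) $]
Step 9: shift ). Stack=[( ( ( ( E )] ptr=6 lookahead=) remaining=[) * id ) ) $]
Step 10: reduce F->( E ). Stack=[( ( ( F] ptr=6 lookahead=) remaining=[) * id ) ) $]
Step 11: reduce T->F. Stack=[( ( ( T] ptr=6 lookahead=) remaining=[) * id ) ) $]
Step 12: reduce E->T. Stack=[( ( ( E] ptr=6 lookahead=) remaining=[) * id ) ) $]
Step 13: shift ). Stack=[( ( ( E )] ptr=7 lookahead=* remaining=[* id ) ) $]
Step 14: reduce F->( E ). Stack=[( ( F] ptr=7 lookahead=* remaining=[* id ) ) $]
Step 15: reduce T->F. Stack=[( ( T] ptr=7 lookahead=* remaining=[* id ) ) $]
Step 16: shift *. Stack=[( ( T *] ptr=8 lookahead=id remaining=[id ) ) $]
Step 17: shift id. Stack=[( ( T * id] ptr=9 lookahead=) remaining=[) ) $]
Step 18: reduce F->id. Stack=[( ( T * F] ptr=9 lookahead=) remaining=[) ) $]
Step 19: reduce T->T * F. Stack=[( ( T] ptr=9 lookahead=) remaining=[) ) $]
Step 20: reduce E->T. Stack=[( ( E] ptr=9 lookahead=) remaining=[) ) $]
Step 21: shift ). Stack=[( ( E )] ptr=10 lookahead=) remaining=[) $]
Step 22: reduce F->( E ). Stack=[( F] ptr=10 lookahead=) remaining=[) $]
Step 23: reduce T->F. Stack=[( T] ptr=10 lookahead=) remaining=[) $]
Step 24: reduce E->T. Stack=[( E] ptr=10 lookahead=) remaining=[) $]
Step 25: shift ). Stack=[( E )] ptr=11 lookahead=$ remaining=[$]
Step 26: reduce F->( E ). Stack=[F] ptr=11 lookahead=$ remaining=[$]
Step 27: reduce T->F. Stack=[T] ptr=11 lookahead=$ remaining=[$]
Step 28: reduce E->T. Stack=[E] ptr=11 lookahead=$ remaining=[$]
Step 29: accept. Stack=[E] ptr=11 lookahead=$ remaining=[$]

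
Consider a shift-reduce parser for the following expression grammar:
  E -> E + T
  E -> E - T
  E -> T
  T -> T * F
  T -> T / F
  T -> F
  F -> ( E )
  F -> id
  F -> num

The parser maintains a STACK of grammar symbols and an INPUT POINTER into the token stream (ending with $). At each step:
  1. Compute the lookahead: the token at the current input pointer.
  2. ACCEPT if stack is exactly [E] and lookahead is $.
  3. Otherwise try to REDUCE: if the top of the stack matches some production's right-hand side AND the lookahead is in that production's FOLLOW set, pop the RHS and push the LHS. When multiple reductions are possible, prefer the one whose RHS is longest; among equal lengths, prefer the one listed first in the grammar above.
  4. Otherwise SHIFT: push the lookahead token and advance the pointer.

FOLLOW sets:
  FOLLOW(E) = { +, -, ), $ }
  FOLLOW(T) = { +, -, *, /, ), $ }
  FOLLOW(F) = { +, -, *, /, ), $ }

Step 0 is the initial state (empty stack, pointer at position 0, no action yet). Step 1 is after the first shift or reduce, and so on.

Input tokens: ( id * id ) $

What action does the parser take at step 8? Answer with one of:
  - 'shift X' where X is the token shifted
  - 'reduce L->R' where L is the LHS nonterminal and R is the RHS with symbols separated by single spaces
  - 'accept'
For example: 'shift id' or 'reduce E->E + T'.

Answer: reduce T->T * F

Derivation:
Step 1: shift (. Stack=[(] ptr=1 lookahead=id remaining=[id * id ) $]
Step 2: shift id. Stack=[( id] ptr=2 lookahead=* remaining=[* id ) $]
Step 3: reduce F->id. Stack=[( F] ptr=2 lookahead=* remaining=[* id ) $]
Step 4: reduce T->F. Stack=[( T] ptr=2 lookahead=* remaining=[* id ) $]
Step 5: shift *. Stack=[( T *] ptr=3 lookahead=id remaining=[id ) $]
Step 6: shift id. Stack=[( T * id] ptr=4 lookahead=) remaining=[) $]
Step 7: reduce F->id. Stack=[( T * F] ptr=4 lookahead=) remaining=[) $]
Step 8: reduce T->T * F. Stack=[( T] ptr=4 lookahead=) remaining=[) $]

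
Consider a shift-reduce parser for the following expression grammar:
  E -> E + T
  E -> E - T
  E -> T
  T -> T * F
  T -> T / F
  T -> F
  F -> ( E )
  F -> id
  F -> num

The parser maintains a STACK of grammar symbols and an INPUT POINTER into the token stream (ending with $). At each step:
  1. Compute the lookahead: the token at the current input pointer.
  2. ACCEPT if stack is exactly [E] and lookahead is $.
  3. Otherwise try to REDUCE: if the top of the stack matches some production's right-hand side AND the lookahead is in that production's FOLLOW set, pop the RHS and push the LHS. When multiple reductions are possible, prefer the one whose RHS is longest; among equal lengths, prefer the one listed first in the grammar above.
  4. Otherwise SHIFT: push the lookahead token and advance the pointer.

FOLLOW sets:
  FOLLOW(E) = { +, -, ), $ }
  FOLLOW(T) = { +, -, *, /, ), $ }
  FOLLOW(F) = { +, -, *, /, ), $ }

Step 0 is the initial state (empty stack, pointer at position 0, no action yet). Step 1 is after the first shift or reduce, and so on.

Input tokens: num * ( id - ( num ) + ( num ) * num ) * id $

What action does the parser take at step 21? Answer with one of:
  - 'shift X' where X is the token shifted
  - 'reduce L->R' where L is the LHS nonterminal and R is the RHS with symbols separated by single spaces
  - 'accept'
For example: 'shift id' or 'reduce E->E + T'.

Answer: shift (

Derivation:
Step 1: shift num. Stack=[num] ptr=1 lookahead=* remaining=[* ( id - ( num ) + ( num ) * num ) * id $]
Step 2: reduce F->num. Stack=[F] ptr=1 lookahead=* remaining=[* ( id - ( num ) + ( num ) * num ) * id $]
Step 3: reduce T->F. Stack=[T] ptr=1 lookahead=* remaining=[* ( id - ( num ) + ( num ) * num ) * id $]
Step 4: shift *. Stack=[T *] ptr=2 lookahead=( remaining=[( id - ( num ) + ( num ) * num ) * id $]
Step 5: shift (. Stack=[T * (] ptr=3 lookahead=id remaining=[id - ( num ) + ( num ) * num ) * id $]
Step 6: shift id. Stack=[T * ( id] ptr=4 lookahead=- remaining=[- ( num ) + ( num ) * num ) * id $]
Step 7: reduce F->id. Stack=[T * ( F] ptr=4 lookahead=- remaining=[- ( num ) + ( num ) * num ) * id $]
Step 8: reduce T->F. Stack=[T * ( T] ptr=4 lookahead=- remaining=[- ( num ) + ( num ) * num ) * id $]
Step 9: reduce E->T. Stack=[T * ( E] ptr=4 lookahead=- remaining=[- ( num ) + ( num ) * num ) * id $]
Step 10: shift -. Stack=[T * ( E -] ptr=5 lookahead=( remaining=[( num ) + ( num ) * num ) * id $]
Step 11: shift (. Stack=[T * ( E - (] ptr=6 lookahead=num remaining=[num ) + ( num ) * num ) * id $]
Step 12: shift num. Stack=[T * ( E - ( num] ptr=7 lookahead=) remaining=[) + ( num ) * num ) * id $]
Step 13: reduce F->num. Stack=[T * ( E - ( F] ptr=7 lookahead=) remaining=[) + ( num ) * num ) * id $]
Step 14: reduce T->F. Stack=[T * ( E - ( T] ptr=7 lookahead=) remaining=[) + ( num ) * num ) * id $]
Step 15: reduce E->T. Stack=[T * ( E - ( E] ptr=7 lookahead=) remaining=[) + ( num ) * num ) * id $]
Step 16: shift ). Stack=[T * ( E - ( E )] ptr=8 lookahead=+ remaining=[+ ( num ) * num ) * id $]
Step 17: reduce F->( E ). Stack=[T * ( E - F] ptr=8 lookahead=+ remaining=[+ ( num ) * num ) * id $]
Step 18: reduce T->F. Stack=[T * ( E - T] ptr=8 lookahead=+ remaining=[+ ( num ) * num ) * id $]
Step 19: reduce E->E - T. Stack=[T * ( E] ptr=8 lookahead=+ remaining=[+ ( num ) * num ) * id $]
Step 20: shift +. Stack=[T * ( E +] ptr=9 lookahead=( remaining=[( num ) * num ) * id $]
Step 21: shift (. Stack=[T * ( E + (] ptr=10 lookahead=num remaining=[num ) * num ) * id $]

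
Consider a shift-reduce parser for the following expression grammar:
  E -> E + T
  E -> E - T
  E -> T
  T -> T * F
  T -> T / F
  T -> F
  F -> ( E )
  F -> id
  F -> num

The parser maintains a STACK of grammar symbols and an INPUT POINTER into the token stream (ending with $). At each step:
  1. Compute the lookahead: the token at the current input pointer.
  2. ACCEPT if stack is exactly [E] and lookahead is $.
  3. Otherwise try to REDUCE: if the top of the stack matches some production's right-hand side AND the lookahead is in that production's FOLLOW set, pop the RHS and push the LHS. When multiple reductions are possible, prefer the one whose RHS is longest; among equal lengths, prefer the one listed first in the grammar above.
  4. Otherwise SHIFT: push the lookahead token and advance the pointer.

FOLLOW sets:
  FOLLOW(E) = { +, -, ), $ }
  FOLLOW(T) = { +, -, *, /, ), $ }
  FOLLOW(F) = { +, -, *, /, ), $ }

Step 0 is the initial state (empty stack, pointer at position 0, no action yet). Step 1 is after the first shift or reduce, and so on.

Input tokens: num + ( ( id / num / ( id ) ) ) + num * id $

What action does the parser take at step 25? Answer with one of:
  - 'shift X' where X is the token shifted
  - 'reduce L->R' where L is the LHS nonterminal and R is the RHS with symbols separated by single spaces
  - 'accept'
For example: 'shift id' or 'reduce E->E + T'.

Step 1: shift num. Stack=[num] ptr=1 lookahead=+ remaining=[+ ( ( id / num / ( id ) ) ) + num * id $]
Step 2: reduce F->num. Stack=[F] ptr=1 lookahead=+ remaining=[+ ( ( id / num / ( id ) ) ) + num * id $]
Step 3: reduce T->F. Stack=[T] ptr=1 lookahead=+ remaining=[+ ( ( id / num / ( id ) ) ) + num * id $]
Step 4: reduce E->T. Stack=[E] ptr=1 lookahead=+ remaining=[+ ( ( id / num / ( id ) ) ) + num * id $]
Step 5: shift +. Stack=[E +] ptr=2 lookahead=( remaining=[( ( id / num / ( id ) ) ) + num * id $]
Step 6: shift (. Stack=[E + (] ptr=3 lookahead=( remaining=[( id / num / ( id ) ) ) + num * id $]
Step 7: shift (. Stack=[E + ( (] ptr=4 lookahead=id remaining=[id / num / ( id ) ) ) + num * id $]
Step 8: shift id. Stack=[E + ( ( id] ptr=5 lookahead=/ remaining=[/ num / ( id ) ) ) + num * id $]
Step 9: reduce F->id. Stack=[E + ( ( F] ptr=5 lookahead=/ remaining=[/ num / ( id ) ) ) + num * id $]
Step 10: reduce T->F. Stack=[E + ( ( T] ptr=5 lookahead=/ remaining=[/ num / ( id ) ) ) + num * id $]
Step 11: shift /. Stack=[E + ( ( T /] ptr=6 lookahead=num remaining=[num / ( id ) ) ) + num * id $]
Step 12: shift num. Stack=[E + ( ( T / num] ptr=7 lookahead=/ remaining=[/ ( id ) ) ) + num * id $]
Step 13: reduce F->num. Stack=[E + ( ( T / F] ptr=7 lookahead=/ remaining=[/ ( id ) ) ) + num * id $]
Step 14: reduce T->T / F. Stack=[E + ( ( T] ptr=7 lookahead=/ remaining=[/ ( id ) ) ) + num * id $]
Step 15: shift /. Stack=[E + ( ( T /] ptr=8 lookahead=( remaining=[( id ) ) ) + num * id $]
Step 16: shift (. Stack=[E + ( ( T / (] ptr=9 lookahead=id remaining=[id ) ) ) + num * id $]
Step 17: shift id. Stack=[E + ( ( T / ( id] ptr=10 lookahead=) remaining=[) ) ) + num * id $]
Step 18: reduce F->id. Stack=[E + ( ( T / ( F] ptr=10 lookahead=) remaining=[) ) ) + num * id $]
Step 19: reduce T->F. Stack=[E + ( ( T / ( T] ptr=10 lookahead=) remaining=[) ) ) + num * id $]
Step 20: reduce E->T. Stack=[E + ( ( T / ( E] ptr=10 lookahead=) remaining=[) ) ) + num * id $]
Step 21: shift ). Stack=[E + ( ( T / ( E )] ptr=11 lookahead=) remaining=[) ) + num * id $]
Step 22: reduce F->( E ). Stack=[E + ( ( T / F] ptr=11 lookahead=) remaining=[) ) + num * id $]
Step 23: reduce T->T / F. Stack=[E + ( ( T] ptr=11 lookahead=) remaining=[) ) + num * id $]
Step 24: reduce E->T. Stack=[E + ( ( E] ptr=11 lookahead=) remaining=[) ) + num * id $]
Step 25: shift ). Stack=[E + ( ( E )] ptr=12 lookahead=) remaining=[) + num * id $]

Answer: shift )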